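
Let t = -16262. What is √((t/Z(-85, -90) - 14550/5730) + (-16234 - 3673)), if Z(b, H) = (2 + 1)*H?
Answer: I*√1466348396385/8595 ≈ 140.89*I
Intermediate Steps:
Z(b, H) = 3*H
√((t/Z(-85, -90) - 14550/5730) + (-16234 - 3673)) = √((-16262/(3*(-90)) - 14550/5730) + (-16234 - 3673)) = √((-16262/(-270) - 14550*1/5730) - 19907) = √((-16262*(-1/270) - 485/191) - 19907) = √((8131/135 - 485/191) - 19907) = √(1487546/25785 - 19907) = √(-511814449/25785) = I*√1466348396385/8595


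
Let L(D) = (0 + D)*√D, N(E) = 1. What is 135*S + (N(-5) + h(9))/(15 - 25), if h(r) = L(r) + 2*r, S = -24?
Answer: -16223/5 ≈ -3244.6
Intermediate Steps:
L(D) = D^(3/2) (L(D) = D*√D = D^(3/2))
h(r) = r^(3/2) + 2*r
135*S + (N(-5) + h(9))/(15 - 25) = 135*(-24) + (1 + (9^(3/2) + 2*9))/(15 - 25) = -3240 + (1 + (27 + 18))/(-10) = -3240 + (1 + 45)*(-⅒) = -3240 + 46*(-⅒) = -3240 - 23/5 = -16223/5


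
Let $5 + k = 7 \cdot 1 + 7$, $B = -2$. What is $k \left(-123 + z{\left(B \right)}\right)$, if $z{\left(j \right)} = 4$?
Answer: $-1071$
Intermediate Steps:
$k = 9$ ($k = -5 + \left(7 \cdot 1 + 7\right) = -5 + \left(7 + 7\right) = -5 + 14 = 9$)
$k \left(-123 + z{\left(B \right)}\right) = 9 \left(-123 + 4\right) = 9 \left(-119\right) = -1071$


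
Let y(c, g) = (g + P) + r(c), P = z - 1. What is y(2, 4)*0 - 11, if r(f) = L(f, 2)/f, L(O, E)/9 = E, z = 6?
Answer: -11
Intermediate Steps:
L(O, E) = 9*E
r(f) = 18/f (r(f) = (9*2)/f = 18/f)
P = 5 (P = 6 - 1 = 5)
y(c, g) = 5 + g + 18/c (y(c, g) = (g + 5) + 18/c = (5 + g) + 18/c = 5 + g + 18/c)
y(2, 4)*0 - 11 = (5 + 4 + 18/2)*0 - 11 = (5 + 4 + 18*(1/2))*0 - 11 = (5 + 4 + 9)*0 - 11 = 18*0 - 11 = 0 - 11 = -11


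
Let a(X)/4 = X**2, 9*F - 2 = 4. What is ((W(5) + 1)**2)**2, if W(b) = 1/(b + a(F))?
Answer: 24010000/13845841 ≈ 1.7341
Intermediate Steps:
F = 2/3 (F = 2/9 + (1/9)*4 = 2/9 + 4/9 = 2/3 ≈ 0.66667)
a(X) = 4*X**2
W(b) = 1/(16/9 + b) (W(b) = 1/(b + 4*(2/3)**2) = 1/(b + 4*(4/9)) = 1/(b + 16/9) = 1/(16/9 + b))
((W(5) + 1)**2)**2 = ((9/(16 + 9*5) + 1)**2)**2 = ((9/(16 + 45) + 1)**2)**2 = ((9/61 + 1)**2)**2 = ((70/61)**2)**2 = (4900/3721)**2 = 24010000/13845841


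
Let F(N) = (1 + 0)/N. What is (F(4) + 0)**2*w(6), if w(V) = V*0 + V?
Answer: 3/8 ≈ 0.37500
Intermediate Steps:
F(N) = 1/N
w(V) = V (w(V) = 0 + V = V)
(F(4) + 0)**2*w(6) = (1/4 + 0)**2*6 = (1/4)**2*6 = (1/16)*6 = 3/8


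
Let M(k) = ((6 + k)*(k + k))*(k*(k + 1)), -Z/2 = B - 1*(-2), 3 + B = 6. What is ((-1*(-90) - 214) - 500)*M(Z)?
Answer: -4492800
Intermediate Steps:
B = 3 (B = -3 + 6 = 3)
Z = -10 (Z = -2*(3 - 1*(-2)) = -2*(3 + 2) = -2*5 = -10)
M(k) = 2*k²*(1 + k)*(6 + k) (M(k) = ((6 + k)*(2*k))*(k*(1 + k)) = (2*k*(6 + k))*(k*(1 + k)) = 2*k²*(1 + k)*(6 + k))
((-1*(-90) - 214) - 500)*M(Z) = ((-1*(-90) - 214) - 500)*(2*(-10)²*(6 + (-10)² + 7*(-10))) = ((90 - 214) - 500)*(2*100*(6 + 100 - 70)) = (-124 - 500)*(2*100*36) = -624*7200 = -4492800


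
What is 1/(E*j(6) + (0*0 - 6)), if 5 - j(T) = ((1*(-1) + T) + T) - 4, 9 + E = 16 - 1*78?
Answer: 1/136 ≈ 0.0073529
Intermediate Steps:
E = -71 (E = -9 + (16 - 1*78) = -9 + (16 - 78) = -9 - 62 = -71)
j(T) = 10 - 2*T (j(T) = 5 - (((1*(-1) + T) + T) - 4) = 5 - (((-1 + T) + T) - 4) = 5 - ((-1 + 2*T) - 4) = 5 - (-5 + 2*T) = 5 + (5 - 2*T) = 10 - 2*T)
1/(E*j(6) + (0*0 - 6)) = 1/(-71*(10 - 2*6) + (0*0 - 6)) = 1/(-71*(10 - 12) + (0 - 6)) = 1/(-71*(-2) - 6) = 1/(142 - 6) = 1/136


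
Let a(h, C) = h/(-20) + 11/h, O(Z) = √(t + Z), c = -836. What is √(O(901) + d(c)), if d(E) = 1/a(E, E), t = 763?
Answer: 2*√(1508505 + 504285282*√26)/15879 ≈ 6.3887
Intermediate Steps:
O(Z) = √(763 + Z)
a(h, C) = 11/h - h/20 (a(h, C) = h*(-1/20) + 11/h = -h/20 + 11/h = 11/h - h/20)
d(E) = 1/(11/E - E/20)
√(O(901) + d(c)) = √(√(763 + 901) - 20*(-836)/(-220 + (-836)²)) = √(√1664 - 20*(-836)/(-220 + 698896)) = √(8*√26 - 20*(-836)/698676) = √(8*√26 - 20*(-836)*1/698676) = √(8*√26 + 380/15879) = √(380/15879 + 8*√26)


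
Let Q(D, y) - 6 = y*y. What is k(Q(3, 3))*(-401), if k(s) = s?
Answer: -6015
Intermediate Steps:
Q(D, y) = 6 + y² (Q(D, y) = 6 + y*y = 6 + y²)
k(Q(3, 3))*(-401) = (6 + 3²)*(-401) = (6 + 9)*(-401) = 15*(-401) = -6015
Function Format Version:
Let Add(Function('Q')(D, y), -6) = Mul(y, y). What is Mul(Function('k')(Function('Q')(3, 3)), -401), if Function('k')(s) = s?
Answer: -6015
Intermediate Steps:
Function('Q')(D, y) = Add(6, Pow(y, 2)) (Function('Q')(D, y) = Add(6, Mul(y, y)) = Add(6, Pow(y, 2)))
Mul(Function('k')(Function('Q')(3, 3)), -401) = Mul(Add(6, Pow(3, 2)), -401) = Mul(Add(6, 9), -401) = Mul(15, -401) = -6015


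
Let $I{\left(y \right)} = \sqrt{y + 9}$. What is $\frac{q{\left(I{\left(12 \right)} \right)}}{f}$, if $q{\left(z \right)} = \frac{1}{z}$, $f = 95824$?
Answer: $\frac{\sqrt{21}}{2012304} \approx 2.2773 \cdot 10^{-6}$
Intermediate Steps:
$I{\left(y \right)} = \sqrt{9 + y}$
$\frac{q{\left(I{\left(12 \right)} \right)}}{f} = \frac{1}{\sqrt{9 + 12} \cdot 95824} = \frac{1}{\sqrt{21}} \cdot \frac{1}{95824} = \frac{\sqrt{21}}{21} \cdot \frac{1}{95824} = \frac{\sqrt{21}}{2012304}$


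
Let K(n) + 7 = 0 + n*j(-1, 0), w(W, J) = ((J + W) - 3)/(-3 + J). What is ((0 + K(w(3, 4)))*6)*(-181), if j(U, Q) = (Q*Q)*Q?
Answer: 7602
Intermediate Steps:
j(U, Q) = Q³ (j(U, Q) = Q²*Q = Q³)
w(W, J) = (-3 + J + W)/(-3 + J)
K(n) = -7 (K(n) = -7 + (0 + n*0³) = -7 + (0 + n*0) = -7 + (0 + 0) = -7 + 0 = -7)
((0 + K(w(3, 4)))*6)*(-181) = ((0 - 7)*6)*(-181) = -7*6*(-181) = -42*(-181) = 7602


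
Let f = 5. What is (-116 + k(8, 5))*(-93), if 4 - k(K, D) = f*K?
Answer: 14136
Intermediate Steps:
k(K, D) = 4 - 5*K
(-116 + k(8, 5))*(-93) = (-116 + (4 - 5*8))*(-93) = (-116 + (4 - 40))*(-93) = (-116 - 36)*(-93) = -152*(-93) = 14136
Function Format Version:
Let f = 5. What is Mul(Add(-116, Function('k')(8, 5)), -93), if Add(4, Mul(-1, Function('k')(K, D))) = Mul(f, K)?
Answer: 14136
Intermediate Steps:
Function('k')(K, D) = Add(4, Mul(-5, K)) (Function('k')(K, D) = Add(4, Mul(-1, Mul(5, K))) = Add(4, Mul(-5, K)))
Mul(Add(-116, Function('k')(8, 5)), -93) = Mul(Add(-116, Add(4, Mul(-5, 8))), -93) = Mul(Add(-116, Add(4, -40)), -93) = Mul(Add(-116, -36), -93) = Mul(-152, -93) = 14136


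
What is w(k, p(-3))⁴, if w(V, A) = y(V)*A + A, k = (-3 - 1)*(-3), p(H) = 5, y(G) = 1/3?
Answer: 160000/81 ≈ 1975.3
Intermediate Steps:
y(G) = ⅓
k = 12 (k = -4*(-3) = 12)
w(V, A) = 4*A/3 (w(V, A) = A/3 + A = 4*A/3)
w(k, p(-3))⁴ = ((4/3)*5)⁴ = (20/3)⁴ = 160000/81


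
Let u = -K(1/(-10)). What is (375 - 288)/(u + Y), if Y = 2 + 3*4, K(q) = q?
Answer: 290/47 ≈ 6.1702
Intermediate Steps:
u = 1/10 (u = -1/(-10) = -1*(-1/10) = 1/10 ≈ 0.10000)
Y = 14 (Y = 2 + 12 = 14)
(375 - 288)/(u + Y) = (375 - 288)/(1/10 + 14) = 87/(141/10) = 87*(10/141) = 290/47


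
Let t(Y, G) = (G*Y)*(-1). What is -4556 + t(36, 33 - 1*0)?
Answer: -5744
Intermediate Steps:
t(Y, G) = -G*Y
-4556 + t(36, 33 - 1*0) = -4556 - 1*(33 - 1*0)*36 = -4556 - 1*(33 + 0)*36 = -4556 - 1*33*36 = -4556 - 1188 = -5744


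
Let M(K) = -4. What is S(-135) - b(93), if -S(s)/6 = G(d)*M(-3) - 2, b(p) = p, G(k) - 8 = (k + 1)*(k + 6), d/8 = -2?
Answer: 3711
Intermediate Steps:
d = -16 (d = 8*(-2) = -16)
G(k) = 8 + (1 + k)*(6 + k) (G(k) = 8 + (k + 1)*(k + 6) = 8 + (1 + k)*(6 + k))
S(s) = 3804 (S(s) = -6*((14 + (-16)² + 7*(-16))*(-4) - 2) = -6*((14 + 256 - 112)*(-4) - 2) = -6*(158*(-4) - 2) = -6*(-632 - 2) = -6*(-634) = 3804)
S(-135) - b(93) = 3804 - 1*93 = 3804 - 93 = 3711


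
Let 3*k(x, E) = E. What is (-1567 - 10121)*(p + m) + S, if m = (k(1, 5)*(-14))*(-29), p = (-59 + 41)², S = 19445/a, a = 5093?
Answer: -59566649211/5093 ≈ -1.1696e+7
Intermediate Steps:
k(x, E) = E/3
S = 19445/5093 ≈ 3.8180
p = 324 (p = (-18)² = 324)
m = 2030/3 (m = (((⅓)*5)*(-14))*(-29) = ((5/3)*(-14))*(-29) = -70/3*(-29) = 2030/3 ≈ 676.67)
(-1567 - 10121)*(p + m) + S = (-1567 - 10121)*(324 + 2030/3) + 19445/5093 = -11688*3002/3 + 19445/5093 = -11695792 + 19445/5093 = -59566649211/5093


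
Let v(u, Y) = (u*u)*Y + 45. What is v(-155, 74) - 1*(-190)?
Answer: 1778085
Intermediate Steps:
v(u, Y) = 45 + Y*u² (v(u, Y) = u²*Y + 45 = Y*u² + 45 = 45 + Y*u²)
v(-155, 74) - 1*(-190) = (45 + 74*(-155)²) - 1*(-190) = (45 + 74*24025) + 190 = (45 + 1777850) + 190 = 1777895 + 190 = 1778085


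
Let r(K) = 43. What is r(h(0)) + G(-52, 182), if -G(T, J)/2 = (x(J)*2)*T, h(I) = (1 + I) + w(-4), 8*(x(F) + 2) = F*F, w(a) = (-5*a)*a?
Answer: 860851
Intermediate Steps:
w(a) = -5*a²
x(F) = -2 + F²/8 (x(F) = -2 + (F*F)/8 = -2 + F²/8)
h(I) = -79 + I (h(I) = (1 + I) - 5*(-4)² = (1 + I) - 5*16 = (1 + I) - 80 = -79 + I)
G(T, J) = -2*T*(-4 + J²/4) (G(T, J) = -2*(-2 + J²/8)*2*T = -2*(-4 + J²/4)*T = -2*T*(-4 + J²/4))
r(h(0)) + G(-52, 182) = 43 + (½)*(-52)*(16 - 1*182²) = 43 + (½)*(-52)*(16 - 1*33124) = 43 + (½)*(-52)*(16 - 33124) = 43 + (½)*(-52)*(-33108) = 43 + 860808 = 860851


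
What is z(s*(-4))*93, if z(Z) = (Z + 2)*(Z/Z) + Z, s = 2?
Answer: -1302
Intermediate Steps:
z(Z) = 2 + 2*Z (z(Z) = (2 + Z)*1 + Z = (2 + Z) + Z = 2 + 2*Z)
z(s*(-4))*93 = (2 + 2*(2*(-4)))*93 = (2 + 2*(-8))*93 = (2 - 16)*93 = -14*93 = -1302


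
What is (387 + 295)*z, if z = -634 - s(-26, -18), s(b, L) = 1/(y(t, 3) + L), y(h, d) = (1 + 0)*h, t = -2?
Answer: -4323539/10 ≈ -4.3235e+5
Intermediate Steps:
y(h, d) = h (y(h, d) = 1*h = h)
s(b, L) = 1/(-2 + L)
z = -12679/20 (z = -634 - 1/(-2 - 18) = -634 - 1/(-20) = -634 - 1*(-1/20) = -634 + 1/20 = -12679/20 ≈ -633.95)
(387 + 295)*z = (387 + 295)*(-12679/20) = 682*(-12679/20) = -4323539/10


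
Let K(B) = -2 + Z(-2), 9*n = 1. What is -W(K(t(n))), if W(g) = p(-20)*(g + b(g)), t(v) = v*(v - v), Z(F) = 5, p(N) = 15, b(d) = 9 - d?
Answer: -135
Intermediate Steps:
n = ⅑ (n = (⅑)*1 = ⅑ ≈ 0.11111)
t(v) = 0 (t(v) = v*0 = 0)
K(B) = 3 (K(B) = -2 + 5 = 3)
W(g) = 135 (W(g) = 15*(g + (9 - g)) = 15*9 = 135)
-W(K(t(n))) = -1*135 = -135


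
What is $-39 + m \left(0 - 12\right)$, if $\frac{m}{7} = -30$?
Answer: $2481$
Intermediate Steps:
$m = -210$ ($m = 7 \left(-30\right) = -210$)
$-39 + m \left(0 - 12\right) = -39 - 210 \left(0 - 12\right) = -39 - -2520 = -39 + 2520 = 2481$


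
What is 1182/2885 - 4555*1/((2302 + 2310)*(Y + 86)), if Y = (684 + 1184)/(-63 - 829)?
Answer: 99070363999/248961455820 ≈ 0.39793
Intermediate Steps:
Y = -467/223 (Y = 1868/(-892) = 1868*(-1/892) = -467/223 ≈ -2.0942)
1182/2885 - 4555*1/((2302 + 2310)*(Y + 86)) = 1182/2885 - 4555*1/((2302 + 2310)*(-467/223 + 86)) = 1182*(1/2885) - 4555/((18711/223)*4612) = 1182/2885 - 4555/86295132/223 = 1182/2885 - 4555*223/86295132 = 1182/2885 - 1015765/86295132 = 99070363999/248961455820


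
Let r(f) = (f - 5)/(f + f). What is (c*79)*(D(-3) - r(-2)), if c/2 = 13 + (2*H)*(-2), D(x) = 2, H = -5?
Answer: 2607/2 ≈ 1303.5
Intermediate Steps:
r(f) = (-5 + f)/(2*f) (r(f) = (-5 + f)/((2*f)) = (-5 + f)*(1/(2*f)) = (-5 + f)/(2*f))
c = 66 (c = 2*(13 + (2*(-5))*(-2)) = 2*(13 - 10*(-2)) = 2*(13 + 20) = 2*33 = 66)
(c*79)*(D(-3) - r(-2)) = (66*79)*(2 - (-5 - 2)/(2*(-2))) = 5214*(2 - (-1)*(-7)/(2*2)) = 5214*(2 - 1*7/4) = 5214*(2 - 7/4) = 5214*(¼) = 2607/2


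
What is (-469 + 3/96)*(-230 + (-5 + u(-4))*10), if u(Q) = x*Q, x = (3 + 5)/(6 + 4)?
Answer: 585273/4 ≈ 1.4632e+5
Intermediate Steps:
x = ⅘ (x = 8/10 = 8*(⅒) = ⅘ ≈ 0.80000)
u(Q) = 4*Q/5
(-469 + 3/96)*(-230 + (-5 + u(-4))*10) = (-469 + 3/96)*(-230 + (-5 + (⅘)*(-4))*10) = (-469 + (1/96)*3)*(-230 + (-5 - 16/5)*10) = (-469 + 1/32)*(-230 - 41/5*10) = -15007*(-230 - 82)/32 = -15007/32*(-312) = 585273/4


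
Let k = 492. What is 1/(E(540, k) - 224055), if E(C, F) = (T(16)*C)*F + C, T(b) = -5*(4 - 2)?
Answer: -1/2880315 ≈ -3.4718e-7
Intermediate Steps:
T(b) = -10 (T(b) = -5*2 = -10)
E(C, F) = C - 10*C*F (E(C, F) = (-10*C)*F + C = -10*C*F + C = C - 10*C*F)
1/(E(540, k) - 224055) = 1/(540*(1 - 10*492) - 224055) = 1/(540*(1 - 4920) - 224055) = 1/(540*(-4919) - 224055) = 1/(-2656260 - 224055) = 1/(-2880315) = -1/2880315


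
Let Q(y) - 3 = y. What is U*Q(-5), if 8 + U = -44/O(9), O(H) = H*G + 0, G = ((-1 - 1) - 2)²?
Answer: 299/18 ≈ 16.611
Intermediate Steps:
G = 16 (G = (-2 - 2)² = (-4)² = 16)
Q(y) = 3 + y
O(H) = 16*H (O(H) = H*16 + 0 = 16*H + 0 = 16*H)
U = -299/36 (U = -8 - 44/(16*9) = -8 - 44/144 = -8 - 44*1/144 = -8 - 11/36 = -299/36 ≈ -8.3056)
U*Q(-5) = -299*(3 - 5)/36 = -299/36*(-2) = 299/18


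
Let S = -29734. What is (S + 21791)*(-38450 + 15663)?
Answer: 180997141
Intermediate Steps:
(S + 21791)*(-38450 + 15663) = (-29734 + 21791)*(-38450 + 15663) = -7943*(-22787) = 180997141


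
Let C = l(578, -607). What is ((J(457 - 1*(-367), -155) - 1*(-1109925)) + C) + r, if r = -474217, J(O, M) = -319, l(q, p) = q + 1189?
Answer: 637156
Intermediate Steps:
l(q, p) = 1189 + q
C = 1767 (C = 1189 + 578 = 1767)
((J(457 - 1*(-367), -155) - 1*(-1109925)) + C) + r = ((-319 - 1*(-1109925)) + 1767) - 474217 = ((-319 + 1109925) + 1767) - 474217 = (1109606 + 1767) - 474217 = 1111373 - 474217 = 637156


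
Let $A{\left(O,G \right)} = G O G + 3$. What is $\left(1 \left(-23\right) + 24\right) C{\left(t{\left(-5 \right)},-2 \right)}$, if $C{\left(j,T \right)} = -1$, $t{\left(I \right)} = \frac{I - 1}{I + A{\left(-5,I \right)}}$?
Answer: $-1$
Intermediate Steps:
$A{\left(O,G \right)} = 3 + O G^{2}$ ($A{\left(O,G \right)} = O G^{2} + 3 = 3 + O G^{2}$)
$t{\left(I \right)} = \frac{-1 + I}{3 + I - 5 I^{2}}$ ($t{\left(I \right)} = \frac{I - 1}{I - \left(-3 + 5 I^{2}\right)} = \frac{-1 + I}{3 + I - 5 I^{2}}$)
$\left(1 \left(-23\right) + 24\right) C{\left(t{\left(-5 \right)},-2 \right)} = \left(1 \left(-23\right) + 24\right) \left(-1\right) = \left(-23 + 24\right) \left(-1\right) = 1 \left(-1\right) = -1$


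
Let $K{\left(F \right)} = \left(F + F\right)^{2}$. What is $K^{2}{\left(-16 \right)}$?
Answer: $1048576$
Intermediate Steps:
$K{\left(F \right)} = 4 F^{2}$ ($K{\left(F \right)} = \left(2 F\right)^{2} = 4 F^{2}$)
$K^{2}{\left(-16 \right)} = \left(4 \left(-16\right)^{2}\right)^{2} = \left(4 \cdot 256\right)^{2} = 1024^{2} = 1048576$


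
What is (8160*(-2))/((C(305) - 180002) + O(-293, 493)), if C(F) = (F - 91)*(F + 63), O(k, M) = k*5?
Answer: 3264/20543 ≈ 0.15889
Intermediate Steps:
O(k, M) = 5*k
C(F) = (-91 + F)*(63 + F)
(8160*(-2))/((C(305) - 180002) + O(-293, 493)) = (8160*(-2))/(((-5733 + 305² - 28*305) - 180002) + 5*(-293)) = -16320/(((-5733 + 93025 - 8540) - 180002) - 1465) = -16320/((78752 - 180002) - 1465) = -16320/(-101250 - 1465) = -16320/(-102715) = -16320*(-1/102715) = 3264/20543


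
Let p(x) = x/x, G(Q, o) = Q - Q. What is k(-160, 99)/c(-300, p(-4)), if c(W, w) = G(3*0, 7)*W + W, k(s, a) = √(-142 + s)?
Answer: -I*√302/300 ≈ -0.057927*I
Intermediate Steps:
G(Q, o) = 0
p(x) = 1
c(W, w) = W (c(W, w) = 0*W + W = 0 + W = W)
k(-160, 99)/c(-300, p(-4)) = √(-142 - 160)/(-300) = √(-302)*(-1/300) = (I*√302)*(-1/300) = -I*√302/300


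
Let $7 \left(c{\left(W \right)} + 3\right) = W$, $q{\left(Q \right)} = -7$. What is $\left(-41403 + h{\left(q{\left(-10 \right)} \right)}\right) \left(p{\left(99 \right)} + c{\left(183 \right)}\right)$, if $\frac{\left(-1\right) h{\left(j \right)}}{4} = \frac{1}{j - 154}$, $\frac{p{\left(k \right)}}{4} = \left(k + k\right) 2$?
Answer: $- \frac{74991138750}{1127} \approx -6.654 \cdot 10^{7}$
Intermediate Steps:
$p{\left(k \right)} = 16 k$ ($p{\left(k \right)} = 4 \left(k + k\right) 2 = 4 \cdot 2 k 2 = 4 \cdot 4 k = 16 k$)
$c{\left(W \right)} = -3 + \frac{W}{7}$
$h{\left(j \right)} = - \frac{4}{-154 + j}$ ($h{\left(j \right)} = - \frac{4}{j - 154} = - \frac{4}{-154 + j}$)
$\left(-41403 + h{\left(q{\left(-10 \right)} \right)}\right) \left(p{\left(99 \right)} + c{\left(183 \right)}\right) = \left(-41403 - \frac{4}{-154 - 7}\right) \left(16 \cdot 99 + \left(-3 + \frac{1}{7} \cdot 183\right)\right) = \left(-41403 - \frac{4}{-161}\right) \left(1584 + \left(-3 + \frac{183}{7}\right)\right) = \left(-41403 - - \frac{4}{161}\right) \left(1584 + \frac{162}{7}\right) = \left(-41403 + \frac{4}{161}\right) \frac{11250}{7} = \left(- \frac{6665879}{161}\right) \frac{11250}{7} = - \frac{74991138750}{1127}$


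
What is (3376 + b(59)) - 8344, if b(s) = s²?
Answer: -1487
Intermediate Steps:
(3376 + b(59)) - 8344 = (3376 + 59²) - 8344 = (3376 + 3481) - 8344 = 6857 - 8344 = -1487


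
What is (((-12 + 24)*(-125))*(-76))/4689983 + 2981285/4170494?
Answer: 14457612284155/19559545961602 ≈ 0.73916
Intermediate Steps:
(((-12 + 24)*(-125))*(-76))/4689983 + 2981285/4170494 = ((12*(-125))*(-76))*(1/4689983) + 2981285*(1/4170494) = -1500*(-76)*(1/4689983) + 2981285/4170494 = 114000*(1/4689983) + 2981285/4170494 = 114000/4689983 + 2981285/4170494 = 14457612284155/19559545961602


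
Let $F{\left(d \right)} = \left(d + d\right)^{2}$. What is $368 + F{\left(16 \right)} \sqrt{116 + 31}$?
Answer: $368 + 7168 \sqrt{3} \approx 12783.0$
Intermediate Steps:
$F{\left(d \right)} = 4 d^{2}$ ($F{\left(d \right)} = \left(2 d\right)^{2} = 4 d^{2}$)
$368 + F{\left(16 \right)} \sqrt{116 + 31} = 368 + 4 \cdot 16^{2} \sqrt{116 + 31} = 368 + 4 \cdot 256 \sqrt{147} = 368 + 1024 \cdot 7 \sqrt{3} = 368 + 7168 \sqrt{3}$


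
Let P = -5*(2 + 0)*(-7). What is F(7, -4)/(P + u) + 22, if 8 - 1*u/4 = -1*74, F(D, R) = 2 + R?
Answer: 4377/199 ≈ 21.995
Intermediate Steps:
u = 328 (u = 32 - (-4)*74 = 32 - 4*(-74) = 32 + 296 = 328)
P = 70 (P = -5*2*(-7) = -10*(-7) = 70)
F(7, -4)/(P + u) + 22 = (2 - 4)/(70 + 328) + 22 = -2/398 + 22 = -2*1/398 + 22 = -1/199 + 22 = 4377/199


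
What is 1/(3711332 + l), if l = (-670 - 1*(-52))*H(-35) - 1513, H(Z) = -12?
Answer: 1/3717235 ≈ 2.6902e-7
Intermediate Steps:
l = 5903 (l = (-670 - 1*(-52))*(-12) - 1513 = (-670 + 52)*(-12) - 1513 = -618*(-12) - 1513 = 7416 - 1513 = 5903)
1/(3711332 + l) = 1/(3711332 + 5903) = 1/3717235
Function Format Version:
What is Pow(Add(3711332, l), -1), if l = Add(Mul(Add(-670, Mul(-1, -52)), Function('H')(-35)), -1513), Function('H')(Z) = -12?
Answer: Rational(1, 3717235) ≈ 2.6902e-7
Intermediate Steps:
l = 5903 (l = Add(Mul(Add(-670, Mul(-1, -52)), -12), -1513) = Add(Mul(Add(-670, 52), -12), -1513) = Add(Mul(-618, -12), -1513) = Add(7416, -1513) = 5903)
Pow(Add(3711332, l), -1) = Pow(Add(3711332, 5903), -1) = Pow(3717235, -1) = Rational(1, 3717235)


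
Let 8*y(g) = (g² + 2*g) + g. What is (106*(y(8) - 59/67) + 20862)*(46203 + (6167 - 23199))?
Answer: 42870343362/67 ≈ 6.3986e+8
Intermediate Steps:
y(g) = g²/8 + 3*g/8 (y(g) = ((g² + 2*g) + g)/8 = (g² + 3*g)/8 = g²/8 + 3*g/8)
(106*(y(8) - 59/67) + 20862)*(46203 + (6167 - 23199)) = (106*((⅛)*8*(3 + 8) - 59/67) + 20862)*(46203 + (6167 - 23199)) = (106*((⅛)*8*11 - 59*1/67) + 20862)*(46203 - 17032) = (106*(11 - 59/67) + 20862)*29171 = (106*(678/67) + 20862)*29171 = (71868/67 + 20862)*29171 = (1469622/67)*29171 = 42870343362/67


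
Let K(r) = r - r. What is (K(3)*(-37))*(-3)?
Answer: 0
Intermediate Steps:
K(r) = 0
(K(3)*(-37))*(-3) = (0*(-37))*(-3) = 0*(-3) = 0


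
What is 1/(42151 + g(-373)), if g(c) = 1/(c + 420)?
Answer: 47/1981098 ≈ 2.3724e-5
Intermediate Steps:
g(c) = 1/(420 + c)
1/(42151 + g(-373)) = 1/(42151 + 1/(420 - 373)) = 1/(42151 + 1/47) = 1/(1981098/47) = 47/1981098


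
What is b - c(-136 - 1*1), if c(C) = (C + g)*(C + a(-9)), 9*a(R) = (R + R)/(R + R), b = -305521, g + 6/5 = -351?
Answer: -16761917/45 ≈ -3.7249e+5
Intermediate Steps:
g = -1761/5 (g = -6/5 - 351 = -1761/5 ≈ -352.20)
a(R) = ⅑ (a(R) = ((R + R)/(R + R))/9 = ((2*R)/((2*R)))/9 = ((2*R)*(1/(2*R)))/9 = (⅑)*1 = ⅑)
c(C) = (-1761/5 + C)*(⅑ + C) (c(C) = (C - 1761/5)*(C + ⅑) = (-1761/5 + C)*(⅑ + C))
b - c(-136 - 1*1) = -305521 - (-587/15 + (-136 - 1*1)² - 15844*(-136 - 1*1)/45) = -305521 - (-587/15 + (-136 - 1)² - 15844*(-136 - 1)/45) = -305521 - (-587/15 + (-137)² - 15844/45*(-137)) = -305521 - (-587/15 + 18769 + 2170628/45) = -305521 - 1*3013472/45 = -305521 - 3013472/45 = -16761917/45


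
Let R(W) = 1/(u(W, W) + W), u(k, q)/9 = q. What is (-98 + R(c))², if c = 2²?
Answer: 15358561/1600 ≈ 9599.1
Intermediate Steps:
c = 4
u(k, q) = 9*q
R(W) = 1/(10*W) (R(W) = 1/(9*W + W) = 1/(10*W))
(-98 + R(c))² = (-98 + (⅒)/4)² = (-98 + (⅒)*(¼))² = (-98 + 1/40)² = (-3919/40)² = 15358561/1600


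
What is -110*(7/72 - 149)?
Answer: 589655/36 ≈ 16379.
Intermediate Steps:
-110*(7/72 - 149) = -110*(-10721/72) = 589655/36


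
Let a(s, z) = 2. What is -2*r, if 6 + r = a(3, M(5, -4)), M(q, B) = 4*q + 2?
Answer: 8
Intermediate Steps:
M(q, B) = 2 + 4*q
r = -4 (r = -6 + 2 = -4)
-2*r = -2*(-4) = 8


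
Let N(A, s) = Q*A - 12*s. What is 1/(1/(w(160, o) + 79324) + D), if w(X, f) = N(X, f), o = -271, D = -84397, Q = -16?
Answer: -80016/6753110351 ≈ -1.1849e-5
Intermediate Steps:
N(A, s) = -16*A - 12*s
w(X, f) = -16*X - 12*f
1/(1/(w(160, o) + 79324) + D) = 1/(1/((-16*160 - 12*(-271)) + 79324) - 84397) = 1/(1/((-2560 + 3252) + 79324) - 84397) = 1/(1/(692 + 79324) - 84397) = 1/(1/80016 - 84397) = 1/(-6753110351/80016) = -80016/6753110351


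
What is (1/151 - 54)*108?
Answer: -880524/151 ≈ -5831.3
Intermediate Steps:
(1/151 - 54)*108 = -8153/151*108 = -880524/151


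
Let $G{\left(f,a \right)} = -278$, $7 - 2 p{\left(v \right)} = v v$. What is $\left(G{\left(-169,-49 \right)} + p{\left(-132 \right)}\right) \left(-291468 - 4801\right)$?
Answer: $\frac{5324842737}{2} \approx 2.6624 \cdot 10^{9}$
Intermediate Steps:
$p{\left(v \right)} = \frac{7}{2} - \frac{v^{2}}{2}$ ($p{\left(v \right)} = \frac{7}{2} - \frac{v v}{2} = \frac{7}{2} - \frac{v^{2}}{2}$)
$\left(G{\left(-169,-49 \right)} + p{\left(-132 \right)}\right) \left(-291468 - 4801\right) = \left(-278 + \left(\frac{7}{2} - \frac{\left(-132\right)^{2}}{2}\right)\right) \left(-291468 - 4801\right) = \left(-278 + \left(\frac{7}{2} - 8712\right)\right) \left(-296269\right) = \left(-278 - \frac{17417}{2}\right) \left(-296269\right) = \left(- \frac{17973}{2}\right) \left(-296269\right) = \frac{5324842737}{2}$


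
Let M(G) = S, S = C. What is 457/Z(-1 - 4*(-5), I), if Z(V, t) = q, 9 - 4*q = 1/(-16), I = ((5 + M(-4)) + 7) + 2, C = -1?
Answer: 29248/145 ≈ 201.71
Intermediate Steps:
S = -1
M(G) = -1
I = 13 (I = ((5 - 1) + 7) + 2 = (4 + 7) + 2 = 11 + 2 = 13)
q = 145/64 (q = 9/4 - ¼/(-16) = 9/4 - ¼*(-1/16) = 9/4 + 1/64 = 145/64 ≈ 2.2656)
Z(V, t) = 145/64
457/Z(-1 - 4*(-5), I) = 457/(145/64) = 457*(64/145) = 29248/145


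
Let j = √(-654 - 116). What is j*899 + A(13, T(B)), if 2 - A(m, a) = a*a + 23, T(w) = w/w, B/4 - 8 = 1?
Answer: -22 + 899*I*√770 ≈ -22.0 + 24946.0*I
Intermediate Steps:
B = 36 (B = 32 + 4*1 = 32 + 4 = 36)
T(w) = 1
A(m, a) = -21 - a² (A(m, a) = 2 - (a*a + 23) = 2 - (a² + 23) = 2 - (23 + a²) = 2 + (-23 - a²) = -21 - a²)
j = I*√770 (j = √(-770) = I*√770 ≈ 27.749*I)
j*899 + A(13, T(B)) = (I*√770)*899 + (-21 - 1*1²) = 899*I*√770 + (-21 - 1*1) = 899*I*√770 + (-21 - 1) = 899*I*√770 - 22 = -22 + 899*I*√770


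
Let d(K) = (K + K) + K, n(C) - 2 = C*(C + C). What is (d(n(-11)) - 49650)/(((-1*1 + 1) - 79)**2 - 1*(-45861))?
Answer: -24459/26051 ≈ -0.93889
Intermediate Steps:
n(C) = 2 + 2*C**2 (n(C) = 2 + C*(C + C) = 2 + C*(2*C) = 2 + 2*C**2)
d(K) = 3*K (d(K) = 2*K + K = 3*K)
(d(n(-11)) - 49650)/(((-1*1 + 1) - 79)**2 - 1*(-45861)) = (3*(2 + 2*(-11)**2) - 49650)/(((-1*1 + 1) - 79)**2 - 1*(-45861)) = (3*(2 + 2*121) - 49650)/(((-1 + 1) - 79)**2 + 45861) = (3*(2 + 242) - 49650)/((0 - 79)**2 + 45861) = (3*244 - 49650)/((-79)**2 + 45861) = (732 - 49650)/(6241 + 45861) = -48918/52102 = -48918*1/52102 = -24459/26051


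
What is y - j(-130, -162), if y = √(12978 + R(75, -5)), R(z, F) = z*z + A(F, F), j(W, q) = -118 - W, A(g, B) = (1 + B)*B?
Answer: -12 + √18623 ≈ 124.47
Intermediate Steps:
A(g, B) = B*(1 + B)
R(z, F) = z² + F*(1 + F) (R(z, F) = z*z + F*(1 + F) = z² + F*(1 + F))
y = √18623 (y = √(12978 + (75² - 5*(1 - 5))) = √(12978 + (5625 - 5*(-4))) = √(12978 + (5625 + 20)) = √(12978 + 5645) = √18623 ≈ 136.47)
y - j(-130, -162) = √18623 - (-118 - 1*(-130)) = √18623 - (-118 + 130) = √18623 - 1*12 = √18623 - 12 = -12 + √18623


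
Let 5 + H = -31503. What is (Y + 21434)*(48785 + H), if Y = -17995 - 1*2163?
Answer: 22045452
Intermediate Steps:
H = -31508 (H = -5 - 31503 = -31508)
Y = -20158 (Y = -17995 - 2163 = -20158)
(Y + 21434)*(48785 + H) = (-20158 + 21434)*(48785 - 31508) = 1276*17277 = 22045452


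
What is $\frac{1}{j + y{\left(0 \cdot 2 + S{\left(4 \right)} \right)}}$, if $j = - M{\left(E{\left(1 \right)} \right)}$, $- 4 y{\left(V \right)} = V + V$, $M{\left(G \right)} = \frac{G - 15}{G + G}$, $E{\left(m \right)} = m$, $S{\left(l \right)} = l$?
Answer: $\frac{1}{5} \approx 0.2$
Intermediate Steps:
$M{\left(G \right)} = \frac{-15 + G}{2 G}$
$y{\left(V \right)} = - \frac{V}{2}$ ($y{\left(V \right)} = - \frac{V + V}{4} = - \frac{2 V}{4} = - \frac{V}{2}$)
$j = 7$ ($j = - \frac{-15 + 1}{2 \cdot 1} = - \frac{1 \left(-14\right)}{2} = \left(-1\right) \left(-7\right) = 7$)
$\frac{1}{j + y{\left(0 \cdot 2 + S{\left(4 \right)} \right)}} = \frac{1}{7 - \frac{0 \cdot 2 + 4}{2}} = \frac{1}{7 - \frac{0 + 4}{2}} = \frac{1}{7 - 2} = \frac{1}{5}$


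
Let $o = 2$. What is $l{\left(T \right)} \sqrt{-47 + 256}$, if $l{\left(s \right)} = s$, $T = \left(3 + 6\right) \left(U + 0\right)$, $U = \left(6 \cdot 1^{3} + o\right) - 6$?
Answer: $18 \sqrt{209} \approx 260.22$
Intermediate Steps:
$U = 2$ ($U = \left(6 \cdot 1^{3} + 2\right) - 6 = \left(6 \cdot 1 + 2\right) - 6 = \left(6 + 2\right) - 6 = 8 - 6 = 2$)
$T = 18$ ($T = \left(3 + 6\right) \left(2 + 0\right) = 9 \cdot 2 = 18$)
$l{\left(T \right)} \sqrt{-47 + 256} = 18 \sqrt{-47 + 256} = 18 \sqrt{209}$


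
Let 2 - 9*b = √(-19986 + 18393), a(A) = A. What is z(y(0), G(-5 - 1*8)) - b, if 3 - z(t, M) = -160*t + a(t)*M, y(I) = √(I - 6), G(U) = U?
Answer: 25/9 + 173*I*√6 + I*√177/3 ≈ 2.7778 + 428.2*I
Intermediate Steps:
y(I) = √(-6 + I)
b = 2/9 - I*√177/3 (b = 2/9 - √(-19986 + 18393)/9 = 2/9 - I*√177/3 ≈ 0.22222 - 4.4347*I)
z(t, M) = 3 + 160*t - M*t (z(t, M) = 3 - (-160*t + t*M) = 3 - (-160*t + M*t) = 3 + (160*t - M*t) = 3 + 160*t - M*t)
z(y(0), G(-5 - 1*8)) - b = (3 + 160*√(-6 + 0) - (-5 - 1*8)*√(-6 + 0)) - (2/9 - I*√177/3) = (3 + 160*√(-6) - (-5 - 8)*√(-6)) + (-2/9 + I*√177/3) = (3 + 160*(I*√6) - 1*(-13)*I*√6) + (-2/9 + I*√177/3) = (3 + 160*I*√6 + 13*I*√6) + (-2/9 + I*√177/3) = (3 + 173*I*√6) + (-2/9 + I*√177/3) = 25/9 + 173*I*√6 + I*√177/3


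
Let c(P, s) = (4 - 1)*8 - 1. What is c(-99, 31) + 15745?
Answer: 15768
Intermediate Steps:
c(P, s) = 23 (c(P, s) = 3*8 - 1 = 24 - 1 = 23)
c(-99, 31) + 15745 = 23 + 15745 = 15768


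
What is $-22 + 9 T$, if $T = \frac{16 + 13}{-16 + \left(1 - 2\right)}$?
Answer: $- \frac{635}{17} \approx -37.353$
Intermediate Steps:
$T = - \frac{29}{17}$ ($T = \frac{29}{-16 + \left(1 - 2\right)} = \frac{29}{-16 - 1} = \frac{29}{-17} = 29 \left(- \frac{1}{17}\right) = - \frac{29}{17} \approx -1.7059$)
$-22 + 9 T = -22 + 9 \left(- \frac{29}{17}\right) = -22 - \frac{261}{17} = - \frac{635}{17}$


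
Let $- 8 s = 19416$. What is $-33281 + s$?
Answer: $-35708$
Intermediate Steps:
$s = -2427$ ($s = \left(- \frac{1}{8}\right) 19416 = -2427$)
$-33281 + s = -33281 - 2427 = -35708$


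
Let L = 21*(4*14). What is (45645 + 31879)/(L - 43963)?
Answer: -77524/42787 ≈ -1.8119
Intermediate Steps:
L = 1176 (L = 21*56 = 1176)
(45645 + 31879)/(L - 43963) = (45645 + 31879)/(1176 - 43963) = 77524/(-42787) = 77524*(-1/42787) = -77524/42787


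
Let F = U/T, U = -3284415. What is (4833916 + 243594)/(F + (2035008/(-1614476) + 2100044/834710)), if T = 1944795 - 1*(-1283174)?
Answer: 2760942522611258329836550/129378874966431427 ≈ 2.1340e+7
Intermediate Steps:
T = 3227969 (T = 1944795 + 1283174 = 3227969)
F = -3284415/3227969 ≈ -1.0175
(4833916 + 243594)/(F + (2035008/(-1614476) + 2100044/834710)) = (4833916 + 243594)/(-3284415/3227969 + (2035008/(-1614476) + 2100044/834710)) = 5077510/(-3284415/3227969 + (2035008*(-1/1614476) + 2100044*(1/834710))) = 5077510/(-3284415/3227969 + (-508752/403619 + 1050022/417355)) = 5077510/(-3284415/3227969 + 211478638658/168452407745) = 5077510/(129378874966431427/543759150176219905) = 5077510*(543759150176219905/129378874966431427) = 2760942522611258329836550/129378874966431427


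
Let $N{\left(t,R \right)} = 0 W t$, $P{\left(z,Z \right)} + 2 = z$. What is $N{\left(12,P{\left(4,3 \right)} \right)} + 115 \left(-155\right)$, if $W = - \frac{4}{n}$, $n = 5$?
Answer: $-17825$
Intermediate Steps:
$P{\left(z,Z \right)} = -2 + z$
$W = - \frac{4}{5} \approx -0.8$
$N{\left(t,R \right)} = 0$ ($N{\left(t,R \right)} = 0 \left(- \frac{4}{5}\right) t = 0 t = 0$)
$N{\left(12,P{\left(4,3 \right)} \right)} + 115 \left(-155\right) = 0 + 115 \left(-155\right) = 0 - 17825 = -17825$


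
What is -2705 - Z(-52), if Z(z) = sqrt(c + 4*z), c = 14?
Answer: -2705 - I*sqrt(194) ≈ -2705.0 - 13.928*I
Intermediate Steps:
Z(z) = sqrt(14 + 4*z)
-2705 - Z(-52) = -2705 - sqrt(14 + 4*(-52)) = -2705 - sqrt(14 - 208) = -2705 - sqrt(-194) = -2705 - I*sqrt(194)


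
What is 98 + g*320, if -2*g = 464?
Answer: -74142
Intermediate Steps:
g = -232 (g = -½*464 = -232)
98 + g*320 = 98 - 232*320 = 98 - 74240 = -74142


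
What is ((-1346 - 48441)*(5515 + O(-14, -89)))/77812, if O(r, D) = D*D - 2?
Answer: -334419279/38906 ≈ -8595.6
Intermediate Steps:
O(r, D) = -2 + D**2 (O(r, D) = D**2 - 2 = -2 + D**2)
((-1346 - 48441)*(5515 + O(-14, -89)))/77812 = ((-1346 - 48441)*(5515 + (-2 + (-89)**2)))/77812 = -49787*(5515 + (-2 + 7921))*(1/77812) = -49787*(5515 + 7919)*(1/77812) = -49787*13434*(1/77812) = -668838558*1/77812 = -334419279/38906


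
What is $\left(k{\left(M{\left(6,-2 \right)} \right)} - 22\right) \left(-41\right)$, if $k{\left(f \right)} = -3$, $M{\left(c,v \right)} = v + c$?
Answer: $1025$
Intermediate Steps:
$M{\left(c,v \right)} = c + v$
$\left(k{\left(M{\left(6,-2 \right)} \right)} - 22\right) \left(-41\right) = \left(-3 - 22\right) \left(-41\right) = \left(-25\right) \left(-41\right) = 1025$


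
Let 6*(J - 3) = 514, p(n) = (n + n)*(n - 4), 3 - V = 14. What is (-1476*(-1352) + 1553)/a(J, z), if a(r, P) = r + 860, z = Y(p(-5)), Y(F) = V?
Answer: 5991315/2846 ≈ 2105.2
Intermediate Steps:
V = -11 (V = 3 - 1*14 = 3 - 14 = -11)
p(n) = 2*n*(-4 + n) (p(n) = (2*n)*(-4 + n) = 2*n*(-4 + n))
Y(F) = -11
J = 266/3 (J = 3 + (1/6)*514 = 3 + 257/3 = 266/3 ≈ 88.667)
z = -11
a(r, P) = 860 + r
(-1476*(-1352) + 1553)/a(J, z) = (-1476*(-1352) + 1553)/(860 + 266/3) = (1995552 + 1553)/(2846/3) = 1997105*(3/2846) = 5991315/2846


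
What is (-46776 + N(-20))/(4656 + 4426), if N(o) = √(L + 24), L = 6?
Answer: -23388/4541 + √30/9082 ≈ -5.1498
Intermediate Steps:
N(o) = √30 (N(o) = √(6 + 24) = √30)
(-46776 + N(-20))/(4656 + 4426) = (-46776 + √30)/(4656 + 4426) = (-46776 + √30)/9082 = (-46776 + √30)*(1/9082) = -23388/4541 + √30/9082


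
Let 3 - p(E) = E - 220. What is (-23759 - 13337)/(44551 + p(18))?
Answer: -9274/11189 ≈ -0.82885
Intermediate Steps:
p(E) = 223 - E (p(E) = 3 - (E - 220) = 3 - (-220 + E) = 3 + (220 - E) = 223 - E)
(-23759 - 13337)/(44551 + p(18)) = (-23759 - 13337)/(44551 + (223 - 1*18)) = -37096/(44551 + (223 - 18)) = -37096/(44551 + 205) = -37096/44756 = -37096*1/44756 = -9274/11189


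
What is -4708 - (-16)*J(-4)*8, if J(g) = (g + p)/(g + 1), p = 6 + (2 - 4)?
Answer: -4708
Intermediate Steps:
p = 4 (p = 6 - 2 = 4)
J(g) = (4 + g)/(1 + g) (J(g) = (g + 4)/(g + 1) = (4 + g)/(1 + g))
-4708 - (-16)*J(-4)*8 = -4708 - (-16)*((4 - 4)/(1 - 4))*8 = -4708 - (-16)*(0/(-3))*8 = -4708 - (-16)*-1/3*0*8 = -4708 - (-16)*0*8 = -4708 - (-16)*0 = -4708 - 1*0 = -4708 + 0 = -4708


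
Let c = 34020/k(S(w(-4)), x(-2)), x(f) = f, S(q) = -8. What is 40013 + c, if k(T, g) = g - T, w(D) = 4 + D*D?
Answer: 45683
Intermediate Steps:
w(D) = 4 + D²
c = 5670 (c = 34020/(-2 - 1*(-8)) = 34020/(-2 + 8) = 34020/6 = 34020*(⅙) = 5670)
40013 + c = 40013 + 5670 = 45683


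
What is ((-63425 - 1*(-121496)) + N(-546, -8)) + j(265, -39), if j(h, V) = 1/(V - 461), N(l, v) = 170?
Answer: 29120499/500 ≈ 58241.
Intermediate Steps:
j(h, V) = 1/(-461 + V)
((-63425 - 1*(-121496)) + N(-546, -8)) + j(265, -39) = ((-63425 - 1*(-121496)) + 170) + 1/(-461 - 39) = ((-63425 + 121496) + 170) + 1/(-500) = (58071 + 170) - 1/500 = 58241 - 1/500 = 29120499/500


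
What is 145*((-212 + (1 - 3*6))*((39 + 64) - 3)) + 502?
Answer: -3319998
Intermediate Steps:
145*((-212 + (1 - 3*6))*((39 + 64) - 3)) + 502 = 145*((-212 + (1 - 18))*(103 - 3)) + 502 = 145*((-212 - 17)*100) + 502 = 145*(-229*100) + 502 = 145*(-22900) + 502 = -3320500 + 502 = -3319998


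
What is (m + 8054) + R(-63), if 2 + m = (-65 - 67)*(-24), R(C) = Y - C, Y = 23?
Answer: 11306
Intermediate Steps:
R(C) = 23 - C
m = 3166 (m = -2 + (-65 - 67)*(-24) = -2 - 132*(-24) = -2 + 3168 = 3166)
(m + 8054) + R(-63) = (3166 + 8054) + (23 - 1*(-63)) = 11220 + (23 + 63) = 11220 + 86 = 11306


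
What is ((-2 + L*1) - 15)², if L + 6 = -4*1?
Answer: 729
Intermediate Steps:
L = -10 (L = -6 - 4*1 = -6 - 4 = -10)
((-2 + L*1) - 15)² = ((-2 - 10*1) - 15)² = ((-2 - 10) - 15)² = (-12 - 15)² = (-27)² = 729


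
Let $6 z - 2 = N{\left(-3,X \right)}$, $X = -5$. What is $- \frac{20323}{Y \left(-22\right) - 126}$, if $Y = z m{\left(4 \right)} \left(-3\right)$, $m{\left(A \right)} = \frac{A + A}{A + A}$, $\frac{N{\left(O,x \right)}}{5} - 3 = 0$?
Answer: $- \frac{20323}{61} \approx -333.16$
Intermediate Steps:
$N{\left(O,x \right)} = 15$ ($N{\left(O,x \right)} = 15 + 5 \cdot 0 = 15 + 0 = 15$)
$m{\left(A \right)} = 1$ ($m{\left(A \right)} = \frac{2 A}{2 A} = 2 A \frac{1}{2 A} = 1$)
$z = \frac{17}{6}$ ($z = \frac{1}{3} + \frac{1}{6} \cdot 15 = \frac{1}{3} + \frac{5}{2} = \frac{17}{6} \approx 2.8333$)
$Y = - \frac{17}{2}$ ($Y = \frac{17}{6} \cdot 1 \left(-3\right) = \frac{17}{6} \left(-3\right) = - \frac{17}{2} \approx -8.5$)
$- \frac{20323}{Y \left(-22\right) - 126} = - \frac{20323}{\left(- \frac{17}{2}\right) \left(-22\right) - 126} = - \frac{20323}{187 - 126} = - \frac{20323}{61}$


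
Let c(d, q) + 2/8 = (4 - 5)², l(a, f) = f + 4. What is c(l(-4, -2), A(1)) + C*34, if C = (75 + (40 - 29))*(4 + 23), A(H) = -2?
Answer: 315795/4 ≈ 78949.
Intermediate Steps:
l(a, f) = 4 + f
c(d, q) = ¾ (c(d, q) = -¼ + (4 - 5)² = -¼ + (-1)² = -¼ + 1 = ¾)
C = 2322 (C = (75 + 11)*27 = 86*27 = 2322)
c(l(-4, -2), A(1)) + C*34 = ¾ + 2322*34 = ¾ + 78948 = 315795/4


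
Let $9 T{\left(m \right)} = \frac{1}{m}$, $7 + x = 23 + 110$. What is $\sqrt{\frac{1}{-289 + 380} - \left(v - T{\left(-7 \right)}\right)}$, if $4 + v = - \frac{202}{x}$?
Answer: $\frac{\sqrt{8515}}{39} \approx 2.3661$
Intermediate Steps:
$x = 126$ ($x = -7 + \left(23 + 110\right) = -7 + 133 = 126$)
$T{\left(m \right)} = \frac{1}{9 m}$
$v = - \frac{353}{63}$ ($v = -4 - \frac{202}{126} = -4 - \frac{101}{63} = - \frac{353}{63} \approx -5.6032$)
$\sqrt{\frac{1}{-289 + 380} - \left(v - T{\left(-7 \right)}\right)} = \sqrt{\frac{1}{-289 + 380} + \left(\frac{1}{9 \left(-7\right)} - - \frac{353}{63}\right)} = \sqrt{\frac{1}{91} + \left(\frac{1}{9} \left(- \frac{1}{7}\right) + \frac{353}{63}\right)} = \sqrt{\frac{1}{91} + \left(- \frac{1}{63} + \frac{353}{63}\right)} = \sqrt{\frac{1}{91} + \frac{352}{63}} = \sqrt{\frac{655}{117}} = \frac{\sqrt{8515}}{39}$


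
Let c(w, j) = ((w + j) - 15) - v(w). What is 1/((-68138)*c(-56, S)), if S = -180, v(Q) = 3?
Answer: 1/17307052 ≈ 5.7780e-8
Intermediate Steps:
c(w, j) = -18 + j + w (c(w, j) = ((w + j) - 15) - 1*3 = ((j + w) - 15) - 3 = (-15 + j + w) - 3 = -18 + j + w)
1/((-68138)*c(-56, S)) = 1/((-68138)*(-18 - 180 - 56)) = -1/68138/(-254) = -1/68138*(-1/254) = 1/17307052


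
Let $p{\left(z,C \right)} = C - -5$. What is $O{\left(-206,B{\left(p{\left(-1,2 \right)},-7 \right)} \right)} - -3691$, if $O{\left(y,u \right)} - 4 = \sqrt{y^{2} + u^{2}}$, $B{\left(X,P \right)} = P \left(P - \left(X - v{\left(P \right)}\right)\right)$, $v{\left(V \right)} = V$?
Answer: $3695 + \sqrt{64045} \approx 3948.1$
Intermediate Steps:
$p{\left(z,C \right)} = 5 + C$ ($p{\left(z,C \right)} = C + 5 = 5 + C$)
$B{\left(X,P \right)} = P \left(- X + 2 P\right)$ ($B{\left(X,P \right)} = P \left(P + \left(P - X\right)\right) = P \left(- X + 2 P\right)$)
$O{\left(y,u \right)} = 4 + \sqrt{u^{2} + y^{2}}$ ($O{\left(y,u \right)} = 4 + \sqrt{y^{2} + u^{2}} = 4 + \sqrt{u^{2} + y^{2}}$)
$O{\left(-206,B{\left(p{\left(-1,2 \right)},-7 \right)} \right)} - -3691 = \left(4 + \sqrt{\left(- 7 \left(- (5 + 2) + 2 \left(-7\right)\right)\right)^{2} + \left(-206\right)^{2}}\right) - -3691 = \left(4 + \sqrt{\left(- 7 \left(\left(-1\right) 7 - 14\right)\right)^{2} + 42436}\right) + 3691 = \left(4 + \sqrt{\left(- 7 \left(-7 - 14\right)\right)^{2} + 42436}\right) + 3691 = \left(4 + \sqrt{\left(\left(-7\right) \left(-21\right)\right)^{2} + 42436}\right) + 3691 = \left(4 + \sqrt{147^{2} + 42436}\right) + 3691 = \left(4 + \sqrt{21609 + 42436}\right) + 3691 = \left(4 + \sqrt{64045}\right) + 3691 = 3695 + \sqrt{64045}$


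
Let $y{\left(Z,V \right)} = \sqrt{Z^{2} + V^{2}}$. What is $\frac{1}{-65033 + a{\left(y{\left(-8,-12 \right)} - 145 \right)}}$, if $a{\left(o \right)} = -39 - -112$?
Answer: $- \frac{1}{64960} \approx -1.5394 \cdot 10^{-5}$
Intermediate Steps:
$y{\left(Z,V \right)} = \sqrt{V^{2} + Z^{2}}$
$a{\left(o \right)} = 73$ ($a{\left(o \right)} = -39 + 112 = 73$)
$\frac{1}{-65033 + a{\left(y{\left(-8,-12 \right)} - 145 \right)}} = \frac{1}{-65033 + 73} = \frac{1}{-64960} = - \frac{1}{64960}$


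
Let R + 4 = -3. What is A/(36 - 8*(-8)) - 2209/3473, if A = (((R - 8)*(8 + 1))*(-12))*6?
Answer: 1676833/17365 ≈ 96.564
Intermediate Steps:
R = -7 (R = -4 - 3 = -7)
A = 9720 (A = (((-7 - 8)*(8 + 1))*(-12))*6 = (-15*9*(-12))*6 = -135*(-12)*6 = 1620*6 = 9720)
A/(36 - 8*(-8)) - 2209/3473 = 9720/(36 - 8*(-8)) - 2209/3473 = 9720/(36 + 64) - 2209*1/3473 = 9720/100 - 2209/3473 = 9720*(1/100) - 2209/3473 = 486/5 - 2209/3473 = 1676833/17365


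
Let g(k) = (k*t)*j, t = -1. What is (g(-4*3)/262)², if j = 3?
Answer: 324/17161 ≈ 0.018880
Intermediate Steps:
g(k) = -3*k (g(k) = (k*(-1))*3 = -k*3 = -3*k)
(g(-4*3)/262)² = (-(-12)*3/262)² = (-3*(-12)*(1/262))² = (36*(1/262))² = (18/131)² = 324/17161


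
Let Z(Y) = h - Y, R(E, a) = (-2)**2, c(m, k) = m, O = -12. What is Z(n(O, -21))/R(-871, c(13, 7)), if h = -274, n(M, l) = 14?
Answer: -72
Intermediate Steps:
R(E, a) = 4
Z(Y) = -274 - Y
Z(n(O, -21))/R(-871, c(13, 7)) = (-274 - 1*14)/4 = (-274 - 14)*(1/4) = -288*1/4 = -72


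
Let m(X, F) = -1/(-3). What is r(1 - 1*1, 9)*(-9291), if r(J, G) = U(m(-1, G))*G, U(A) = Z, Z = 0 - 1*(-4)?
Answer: -334476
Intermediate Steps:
Z = 4 (Z = 0 + 4 = 4)
m(X, F) = ⅓ (m(X, F) = -1*(-⅓) = ⅓)
U(A) = 4
r(J, G) = 4*G
r(1 - 1*1, 9)*(-9291) = (4*9)*(-9291) = 36*(-9291) = -334476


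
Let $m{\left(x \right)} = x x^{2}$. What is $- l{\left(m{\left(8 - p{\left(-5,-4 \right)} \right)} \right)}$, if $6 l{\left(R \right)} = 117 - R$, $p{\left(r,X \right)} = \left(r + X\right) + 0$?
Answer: $\frac{2398}{3} \approx 799.33$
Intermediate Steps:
$p{\left(r,X \right)} = X + r$ ($p{\left(r,X \right)} = \left(X + r\right) + 0 = X + r$)
$m{\left(x \right)} = x^{3}$
$l{\left(R \right)} = \frac{39}{2} - \frac{R}{6}$ ($l{\left(R \right)} = \frac{117 - R}{6} = \frac{39}{2} - \frac{R}{6}$)
$- l{\left(m{\left(8 - p{\left(-5,-4 \right)} \right)} \right)} = - (\frac{39}{2} - \frac{\left(8 - \left(-4 - 5\right)\right)^{3}}{6}) = - (\frac{39}{2} - \frac{\left(8 - -9\right)^{3}}{6}) = - (\frac{39}{2} - \frac{\left(8 + 9\right)^{3}}{6}) = - (\frac{39}{2} - \frac{17^{3}}{6}) = - (\frac{39}{2} - \frac{4913}{6}) = \left(-1\right) \left(- \frac{2398}{3}\right) = \frac{2398}{3}$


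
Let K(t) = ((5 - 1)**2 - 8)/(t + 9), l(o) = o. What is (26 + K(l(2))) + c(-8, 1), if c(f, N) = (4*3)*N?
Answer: 426/11 ≈ 38.727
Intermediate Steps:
c(f, N) = 12*N
K(t) = 8/(9 + t) (K(t) = (4**2 - 8)/(9 + t) = (16 - 8)/(9 + t) = 8/(9 + t))
(26 + K(l(2))) + c(-8, 1) = (26 + 8/(9 + 2)) + 12*1 = (26 + 8/11) + 12 = 294/11 + 12 = 426/11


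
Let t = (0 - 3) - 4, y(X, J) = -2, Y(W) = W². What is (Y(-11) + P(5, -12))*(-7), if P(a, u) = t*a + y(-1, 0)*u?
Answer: -770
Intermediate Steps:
t = -7 (t = -3 - 4 = -7)
P(a, u) = -7*a - 2*u
(Y(-11) + P(5, -12))*(-7) = ((-11)² + (-7*5 - 2*(-12)))*(-7) = (121 + (-35 + 24))*(-7) = (121 - 11)*(-7) = 110*(-7) = -770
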